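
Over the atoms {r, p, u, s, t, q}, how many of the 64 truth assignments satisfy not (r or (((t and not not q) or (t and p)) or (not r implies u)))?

10

Initial set: {not (r or (((t and not not q) or (t and p)) or (not r implies u)))}.
not (r or (((t and not not q) or (t and p)) or (not r implies u))): α-rule — add not r, not (((t and not not q) or (t and p)) or (not r implies u)).
not (((t and not not q) or (t and p)) or (not r implies u)): α-rule — add not ((t and not not q) or (t and p)), not (not r implies u).
not ((t and not not q) or (t and p)): α-rule — add not (t and not not q), not (t and p).
not (not r implies u): α-rule — add not r, not u.
not (t and not not q): β-rule — branch into not t  //  not not not q.
  branch 1 (add not t):
    not (t and p): β-rule — branch into not t  //  not p.
      branch 1.1 (add not t):
        ○ open, literals {r=0, t=0, u=0}.
      branch 1.2 (add not p):
        ○ open, literals {p=0, r=0, t=0, u=0}.
  branch 2 (add not not not q):
    not not not q: drop double negation, giving not q.
    not (t and p): β-rule — branch into not t  //  not p.
      branch 2.1 (add not t):
        ○ open, literals {q=0, r=0, t=0, u=0}.
      branch 2.2 (add not p):
        ○ open, literals {p=0, q=0, r=0, u=0}.
0 branches closed, 4 open.
Each open branch fixes some atoms; the unmentioned ones are free. Counting distinct full assignments: branch {r=0, t=0, u=0} (p, s, q) contributes 8 new; branch {p=0, r=0, t=0, u=0} (s, q) contributes 0 new; branch {q=0, r=0, t=0, u=0} (p, s) contributes 0 new; branch {p=0, q=0, r=0, u=0} (s, t) contributes 2 new. Total: 10.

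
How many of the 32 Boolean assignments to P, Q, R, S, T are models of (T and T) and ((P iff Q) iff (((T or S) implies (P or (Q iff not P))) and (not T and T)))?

8

Initial set: {((T and T) and ((P iff Q) iff (((T or S) implies (P or (Q iff not P))) and (not T and T))))}.
((T and T) and ((P iff Q) iff (((T or S) implies (P or (Q iff not P))) and (not T and T)))): α-rule — add (T and T), ((P iff Q) iff (((T or S) implies (P or (Q iff not P))) and (not T and T))).
(T and T): α-rule — add T, T.
((P iff Q) iff (((T or S) implies (P or (Q iff not P))) and (not T and T))): β-rule — branch into (P iff Q), (((T or S) implies (P or (Q iff not P))) and (not T and T))  //  not (P iff Q), not (((T or S) implies (P or (Q iff not P))) and (not T and T)).
  branch 1 (add (P iff Q), (((T or S) implies (P or (Q iff not P))) and (not T and T))):
    (((T or S) implies (P or (Q iff not P))) and (not T and T)): α-rule — add ((T or S) implies (P or (Q iff not P))), (not T and T).
    (not T and T): α-rule — add not T, T.
    × closes — contains both T and not T.
  branch 2 (add not (P iff Q), not (((T or S) implies (P or (Q iff not P))) and (not T and T))):
    not (P iff Q): β-rule — branch into P, not Q  //  not P, Q.
      branch 2.1 (add P, not Q):
        not (((T or S) implies (P or (Q iff not P))) and (not T and T)): β-rule — branch into not ((T or S) implies (P or (Q iff not P)))  //  not (not T and T).
          branch 2.1.1 (add not ((T or S) implies (P or (Q iff not P)))):
            not ((T or S) implies (P or (Q iff not P))): α-rule — add (T or S), not (P or (Q iff not P)).
            not (P or (Q iff not P)): α-rule — add not P, not (Q iff not P).
            × closes — contains both P and not P.
          branch 2.1.2 (add not (not T and T)):
            not (not T and T): β-rule — branch into not not T  //  not T.
              branch 2.1.2.1 (add not not T):
                ○ open, literals {P=true, Q=false, T=true}.
              branch 2.1.2.2 (add not T):
                × closes — contains both T and not T.
      branch 2.2 (add not P, Q):
        not (((T or S) implies (P or (Q iff not P))) and (not T and T)): β-rule — branch into not ((T or S) implies (P or (Q iff not P)))  //  not (not T and T).
          branch 2.2.1 (add not ((T or S) implies (P or (Q iff not P)))):
            not ((T or S) implies (P or (Q iff not P))): α-rule — add (T or S), not (P or (Q iff not P)).
            not (P or (Q iff not P)): α-rule — add not P, not (Q iff not P).
            (T or S): β-rule — branch into T  //  S.
              branch 2.2.1.1 (add T):
                not (Q iff not P): β-rule — branch into Q, not not P  //  not Q, not P.
                  branch 2.2.1.1.1 (add Q, not not P):
                    × closes — contains both P and not P.
                  branch 2.2.1.1.2 (add not Q, not P):
                    × closes — contains both Q and not Q.
              branch 2.2.1.2 (add S):
                not (Q iff not P): β-rule — branch into Q, not not P  //  not Q, not P.
                  branch 2.2.1.2.1 (add Q, not not P):
                    × closes — contains both P and not P.
                  branch 2.2.1.2.2 (add not Q, not P):
                    × closes — contains both Q and not Q.
          branch 2.2.2 (add not (not T and T)):
            not (not T and T): β-rule — branch into not not T  //  not T.
              branch 2.2.2.1 (add not not T):
                ○ open, literals {P=false, Q=true, T=true}.
              branch 2.2.2.2 (add not T):
                × closes — contains both T and not T.
8 branches closed, 2 open.
Each open branch fixes some atoms; the unmentioned ones are free. Counting distinct full assignments: branch {P=true, Q=false, T=true} (R, S) contributes 4 new; branch {P=false, Q=true, T=true} (R, S) contributes 4 new. Total: 8.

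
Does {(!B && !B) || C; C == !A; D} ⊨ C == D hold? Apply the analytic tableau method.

Initial set: {T ((!B && !B) || C); T (C == !A); T D; F (C == D)}.
T ((!B && !B) || C): β-rule — branch into T (!B && !B)  //  T C.
  branch 1 (add T (!B && !B)):
    T (!B && !B): α-rule — add T !B, T !B.
    T (C == !A): β-rule — branch into T C, T !A  //  F C, F !A.
      branch 1.1 (add T C, T !A):
        F (C == D): β-rule — branch into T C, F D  //  F C, T D.
          branch 1.1.1 (add T C, F D):
            × closes — contains both D and !D.
          branch 1.1.2 (add F C, T D):
            × closes — contains both C and !C.
      branch 1.2 (add F C, F !A):
        F (C == D): β-rule — branch into T C, F D  //  F C, T D.
          branch 1.2.1 (add T C, F D):
            × closes — contains both C and !C.
          branch 1.2.2 (add F C, T D):
            ○ open, literals {A=true, B=false, C=false, D=true}.
  branch 2 (add T C):
    T (C == !A): β-rule — branch into T C, T !A  //  F C, F !A.
      branch 2.1 (add T C, T !A):
        F (C == D): β-rule — branch into T C, F D  //  F C, T D.
          branch 2.1.1 (add T C, F D):
            × closes — contains both D and !D.
          branch 2.1.2 (add F C, T D):
            × closes — contains both C and !C.
      branch 2.2 (add F C, F !A):
        × closes — contains both C and !C.
6 branches closed, 1 open.
An open branch gives a countermodel: A=true, B=false, C=false, D=true (unmentioned atoms arbitrary); the premises hold there but the conclusion fails.

No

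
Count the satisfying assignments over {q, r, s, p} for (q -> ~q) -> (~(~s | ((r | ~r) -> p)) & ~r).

Initial set: {((q -> ~q) -> (~(~s | ((r | ~r) -> p)) & ~r))}.
((q -> ~q) -> (~(~s | ((r | ~r) -> p)) & ~r)): β-rule — branch into ~(q -> ~q)  //  (~(~s | ((r | ~r) -> p)) & ~r).
  branch 1 (add ~(q -> ~q)):
    ~(q -> ~q): α-rule — add q, ~~q.
    ○ open, literals {q=true}.
  branch 2 (add (~(~s | ((r | ~r) -> p)) & ~r)):
    (~(~s | ((r | ~r) -> p)) & ~r): α-rule — add ~(~s | ((r | ~r) -> p)), ~r.
    ~(~s | ((r | ~r) -> p)): α-rule — add ~~s, ~((r | ~r) -> p).
    ~((r | ~r) -> p): α-rule — add (r | ~r), ~p.
    (r | ~r): β-rule — branch into r  //  ~r.
      branch 2.1 (add r):
        × closes — contains both r and ~r.
      branch 2.2 (add ~r):
        ○ open, literals {p=false, r=false, s=true}.
1 branch closed, 2 open.
Each open branch fixes some atoms; the unmentioned ones are free. Counting distinct full assignments: branch {q=true} (r, s, p) contributes 8 new; branch {p=false, r=false, s=true} (q) contributes 1 new. Total: 9.

9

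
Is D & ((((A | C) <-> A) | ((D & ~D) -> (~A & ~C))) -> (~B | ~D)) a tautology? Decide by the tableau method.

Assume the negation and expand:
Initial set: {~(D & ((((A | C) <-> A) | ((D & ~D) -> (~A & ~C))) -> (~B | ~D)))}.
~(D & ((((A | C) <-> A) | ((D & ~D) -> (~A & ~C))) -> (~B | ~D))): β-rule — branch into ~D  //  ~((((A | C) <-> A) | ((D & ~D) -> (~A & ~C))) -> (~B | ~D)).
  branch 1 (add ~D):
    ○ open, literals {D=0}.
  branch 2 (add ~((((A | C) <-> A) | ((D & ~D) -> (~A & ~C))) -> (~B | ~D))):
    ~((((A | C) <-> A) | ((D & ~D) -> (~A & ~C))) -> (~B | ~D)): α-rule — add (((A | C) <-> A) | ((D & ~D) -> (~A & ~C))), ~(~B | ~D).
    ~(~B | ~D): α-rule — add ~~B, ~~D.
    (((A | C) <-> A) | ((D & ~D) -> (~A & ~C))): β-rule — branch into ((A | C) <-> A)  //  ((D & ~D) -> (~A & ~C)).
      branch 2.1 (add ((A | C) <-> A)):
        ((A | C) <-> A): β-rule — branch into (A | C), A  //  ~(A | C), ~A.
          branch 2.1.1 (add (A | C), A):
            (A | C): β-rule — branch into A  //  C.
              branch 2.1.1.1 (add A):
                ○ open, literals {A=1, B=1, D=1}.
              branch 2.1.1.2 (add C):
                ○ open, literals {A=1, B=1, C=1, D=1}.
          branch 2.1.2 (add ~(A | C), ~A):
            ~(A | C): α-rule — add ~A, ~C.
            ○ open, literals {A=0, B=1, C=0, D=1}.
      branch 2.2 (add ((D & ~D) -> (~A & ~C))):
        ((D & ~D) -> (~A & ~C)): β-rule — branch into ~(D & ~D)  //  (~A & ~C).
          branch 2.2.1 (add ~(D & ~D)):
            ~(D & ~D): β-rule — branch into ~D  //  ~~D.
              branch 2.2.1.1 (add ~D):
                × closes — contains both D and ~D.
              branch 2.2.1.2 (add ~~D):
                ○ open, literals {B=1, D=1}.
          branch 2.2.2 (add (~A & ~C)):
            (~A & ~C): α-rule — add ~A, ~C.
            ○ open, literals {A=0, B=1, C=0, D=1}.
1 branch closed, 6 open.
An open branch gives a countermodel: D=0 (unmentioned atoms arbitrary); under it the original formula is false.

Not valid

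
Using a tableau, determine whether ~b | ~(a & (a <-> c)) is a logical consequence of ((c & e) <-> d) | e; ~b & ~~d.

Initial set: {(((c & e) <-> d) | e); (~b & ~~d); ~(~b | ~(a & (a <-> c)))}.
(~b & ~~d): α-rule — add ~b, ~~d.
~(~b | ~(a & (a <-> c))): α-rule — add ~~b, ~~(a & (a <-> c)).
× closes — contains both b and ~b.
All 1 branch closes.
Every branch closed, so the premises entail the conclusion.

Yes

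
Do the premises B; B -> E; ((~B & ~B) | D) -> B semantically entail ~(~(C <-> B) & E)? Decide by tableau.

No

Initial set: {T B; T (B -> E); T (((~B & ~B) | D) -> B); F ~(~(C <-> B) & E)}.
F ~(~(C <-> B) & E): α-rule — add T ~(C <-> B), T E.
T (B -> E): β-rule — branch into F B  //  T E.
  branch 1 (add F B):
    × closes — contains both B and ~B.
  branch 2 (add T E):
    T (((~B & ~B) | D) -> B): β-rule — branch into F ((~B & ~B) | D)  //  T B.
      branch 2.1 (add F ((~B & ~B) | D)):
        F ((~B & ~B) | D): α-rule — add F (~B & ~B), F D.
        T ~(C <-> B): β-rule — branch into T C, F B  //  F C, T B.
          branch 2.1.1 (add T C, F B):
            × closes — contains both B and ~B.
          branch 2.1.2 (add F C, T B):
            F (~B & ~B): β-rule — branch into F ~B  //  F ~B.
              branch 2.1.2.1 (add F ~B):
                ○ open, literals {B=1, C=0, D=0, E=1}.
              branch 2.1.2.2 (add F ~B):
                ○ open, literals {B=1, C=0, D=0, E=1}.
      branch 2.2 (add T B):
        T ~(C <-> B): β-rule — branch into T C, F B  //  F C, T B.
          branch 2.2.1 (add T C, F B):
            × closes — contains both B and ~B.
          branch 2.2.2 (add F C, T B):
            ○ open, literals {B=1, C=0, E=1}.
3 branches closed, 3 open.
An open branch gives a countermodel: B=1, C=0, D=0, E=1 (unmentioned atoms arbitrary); the premises hold there but the conclusion fails.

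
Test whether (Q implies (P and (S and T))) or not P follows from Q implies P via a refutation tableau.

Initial set: {(Q implies P); not ((Q implies (P and (S and T))) or not P)}.
not ((Q implies (P and (S and T))) or not P): α-rule — add not (Q implies (P and (S and T))), not not P.
not (Q implies (P and (S and T))): α-rule — add Q, not (P and (S and T)).
(Q implies P): β-rule — branch into not Q  //  P.
  branch 1 (add not Q):
    × closes — contains both Q and not Q.
  branch 2 (add P):
    not (P and (S and T)): β-rule — branch into not P  //  not (S and T).
      branch 2.1 (add not P):
        × closes — contains both P and not P.
      branch 2.2 (add not (S and T)):
        not (S and T): β-rule — branch into not S  //  not T.
          branch 2.2.1 (add not S):
            ○ open, literals {P=T, Q=T, S=F}.
          branch 2.2.2 (add not T):
            ○ open, literals {P=T, Q=T, T=F}.
2 branches closed, 2 open.
An open branch gives a countermodel: P=T, Q=T, S=F (unmentioned atoms arbitrary); the premises hold there but the conclusion fails.

No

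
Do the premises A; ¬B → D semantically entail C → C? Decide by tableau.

Yes

Initial set: {A; (¬B → D); ¬(C → C)}.
¬(C → C): α-rule — add C, ¬C.
× closes — contains both C and ¬C.
All 1 branch closes.
Every branch closed, so the premises entail the conclusion.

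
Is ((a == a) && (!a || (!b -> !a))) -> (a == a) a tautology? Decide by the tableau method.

Assume the negation and expand:
Initial set: {!(((a == a) && (!a || (!b -> !a))) -> (a == a))}.
!(((a == a) && (!a || (!b -> !a))) -> (a == a)): α-rule — add ((a == a) && (!a || (!b -> !a))), !(a == a).
((a == a) && (!a || (!b -> !a))): α-rule — add (a == a), (!a || (!b -> !a)).
!(a == a): β-rule — branch into a, !a  //  !a, a.
  branch 1 (add a, !a):
    × closes — contains both a and !a.
  branch 2 (add !a, a):
    × closes — contains both a and !a.
All 2 branches close.
Every branch closed, so the negation is unsatisfiable and the formula is valid.

Valid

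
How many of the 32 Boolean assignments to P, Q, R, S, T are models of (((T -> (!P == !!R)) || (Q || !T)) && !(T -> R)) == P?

Initial set: {T ((((T -> (!P == !!R)) || (Q || !T)) && !(T -> R)) == P)}.
T ((((T -> (!P == !!R)) || (Q || !T)) && !(T -> R)) == P): β-rule — branch into T (((T -> (!P == !!R)) || (Q || !T)) && !(T -> R)), T P  //  F (((T -> (!P == !!R)) || (Q || !T)) && !(T -> R)), F P.
  branch 1 (add T (((T -> (!P == !!R)) || (Q || !T)) && !(T -> R)), T P):
    T (((T -> (!P == !!R)) || (Q || !T)) && !(T -> R)): α-rule — add T ((T -> (!P == !!R)) || (Q || !T)), T !(T -> R).
    T !(T -> R): α-rule — add T T, F R.
    T ((T -> (!P == !!R)) || (Q || !T)): β-rule — branch into T (T -> (!P == !!R))  //  T (Q || !T).
      branch 1.1 (add T (T -> (!P == !!R))):
        T (T -> (!P == !!R)): β-rule — branch into F T  //  T (!P == !!R).
          branch 1.1.1 (add F T):
            × closes — contains both T and !T.
          branch 1.1.2 (add T (!P == !!R)):
            T (!P == !!R): β-rule — branch into T !P, T !!R  //  F !P, F !!R.
              branch 1.1.2.1 (add T !P, T !!R):
                × closes — contains both P and !P.
              branch 1.1.2.2 (add F !P, F !!R):
                F !!R: drop double negation, giving F R.
                ○ open, literals {P=T, R=F, T=T}.
      branch 1.2 (add T (Q || !T)):
        T (Q || !T): β-rule — branch into T Q  //  T !T.
          branch 1.2.1 (add T Q):
            ○ open, literals {P=T, Q=T, R=F, T=T}.
          branch 1.2.2 (add T !T):
            × closes — contains both T and !T.
  branch 2 (add F (((T -> (!P == !!R)) || (Q || !T)) && !(T -> R)), F P):
    F (((T -> (!P == !!R)) || (Q || !T)) && !(T -> R)): β-rule — branch into F ((T -> (!P == !!R)) || (Q || !T))  //  F !(T -> R).
      branch 2.1 (add F ((T -> (!P == !!R)) || (Q || !T))):
        F ((T -> (!P == !!R)) || (Q || !T)): α-rule — add F (T -> (!P == !!R)), F (Q || !T).
        F (T -> (!P == !!R)): α-rule — add T T, F (!P == !!R).
        F (Q || !T): α-rule — add F Q, F !T.
        F (!P == !!R): β-rule — branch into T !P, F !!R  //  F !P, T !!R.
          branch 2.1.1 (add T !P, F !!R):
            F !!R: drop double negation, giving F R.
            ○ open, literals {P=F, Q=F, R=F, T=T}.
          branch 2.1.2 (add F !P, T !!R):
            × closes — contains both P and !P.
      branch 2.2 (add F !(T -> R)):
        F !(T -> R): β-rule — branch into F T  //  T R.
          branch 2.2.1 (add F T):
            ○ open, literals {P=F, T=F}.
          branch 2.2.2 (add T R):
            ○ open, literals {P=F, R=T}.
4 branches closed, 5 open.
Each open branch fixes some atoms; the unmentioned ones are free. Counting distinct full assignments: branch {P=T, R=F, T=T} (Q, S) contributes 4 new; branch {P=T, Q=T, R=F, T=T} (S) contributes 0 new; branch {P=F, Q=F, R=F, T=T} (S) contributes 2 new; branch {P=F, T=F} (Q, R, S) contributes 8 new; branch {P=F, R=T} (Q, S, T) contributes 4 new. Total: 18.

18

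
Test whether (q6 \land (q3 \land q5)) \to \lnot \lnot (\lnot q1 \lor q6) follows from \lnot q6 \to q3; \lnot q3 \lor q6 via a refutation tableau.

Yes

Initial set: {(\lnot q6 \to q3); (\lnot q3 \lor q6); \lnot ((q6 \land (q3 \land q5)) \to \lnot \lnot (\lnot q1 \lor q6))}.
\lnot ((q6 \land (q3 \land q5)) \to \lnot \lnot (\lnot q1 \lor q6)): α-rule — add (q6 \land (q3 \land q5)), \lnot \lnot \lnot (\lnot q1 \lor q6).
(q6 \land (q3 \land q5)): α-rule — add q6, (q3 \land q5).
\lnot \lnot \lnot (\lnot q1 \lor q6): drop double negation, giving \lnot (\lnot q1 \lor q6).
(q3 \land q5): α-rule — add q3, q5.
\lnot (\lnot q1 \lor q6): α-rule — add \lnot \lnot q1, \lnot q6.
× closes — contains both q6 and \lnot q6.
All 1 branch closes.
Every branch closed, so the premises entail the conclusion.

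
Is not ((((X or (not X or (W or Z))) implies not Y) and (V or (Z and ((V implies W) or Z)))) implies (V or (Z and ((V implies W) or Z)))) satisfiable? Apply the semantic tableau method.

Initial set: {not ((((X or (not X or (W or Z))) implies not Y) and (V or (Z and ((V implies W) or Z)))) implies (V or (Z and ((V implies W) or Z))))}.
not ((((X or (not X or (W or Z))) implies not Y) and (V or (Z and ((V implies W) or Z)))) implies (V or (Z and ((V implies W) or Z)))): α-rule — add (((X or (not X or (W or Z))) implies not Y) and (V or (Z and ((V implies W) or Z)))), not (V or (Z and ((V implies W) or Z))).
(((X or (not X or (W or Z))) implies not Y) and (V or (Z and ((V implies W) or Z)))): α-rule — add ((X or (not X or (W or Z))) implies not Y), (V or (Z and ((V implies W) or Z))).
not (V or (Z and ((V implies W) or Z))): α-rule — add not V, not (Z and ((V implies W) or Z)).
((X or (not X or (W or Z))) implies not Y): β-rule — branch into not (X or (not X or (W or Z)))  //  not Y.
  branch 1 (add not (X or (not X or (W or Z)))):
    not (X or (not X or (W or Z))): α-rule — add not X, not (not X or (W or Z)).
    not (not X or (W or Z)): α-rule — add not not X, not (W or Z).
    × closes — contains both X and not X.
  branch 2 (add not Y):
    (V or (Z and ((V implies W) or Z))): β-rule — branch into V  //  (Z and ((V implies W) or Z)).
      branch 2.1 (add V):
        × closes — contains both V and not V.
      branch 2.2 (add (Z and ((V implies W) or Z))):
        (Z and ((V implies W) or Z)): α-rule — add Z, ((V implies W) or Z).
        not (Z and ((V implies W) or Z)): β-rule — branch into not Z  //  not ((V implies W) or Z).
          branch 2.2.1 (add not Z):
            × closes — contains both Z and not Z.
          branch 2.2.2 (add not ((V implies W) or Z)):
            not ((V implies W) or Z): α-rule — add not (V implies W), not Z.
            × closes — contains both Z and not Z.
All 4 branches close.
Every branch closed; the formula is unsatisfiable.

Unsatisfiable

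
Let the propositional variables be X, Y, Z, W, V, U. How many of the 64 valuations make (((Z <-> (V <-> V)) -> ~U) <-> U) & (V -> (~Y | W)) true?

14

Initial set: {T ((((Z <-> (V <-> V)) -> ~U) <-> U) & (V -> (~Y | W)))}.
T ((((Z <-> (V <-> V)) -> ~U) <-> U) & (V -> (~Y | W))): α-rule — add T (((Z <-> (V <-> V)) -> ~U) <-> U), T (V -> (~Y | W)).
T (((Z <-> (V <-> V)) -> ~U) <-> U): β-rule — branch into T ((Z <-> (V <-> V)) -> ~U), T U  //  F ((Z <-> (V <-> V)) -> ~U), F U.
  branch 1 (add T ((Z <-> (V <-> V)) -> ~U), T U):
    T (V -> (~Y | W)): β-rule — branch into F V  //  T (~Y | W).
      branch 1.1 (add F V):
        T ((Z <-> (V <-> V)) -> ~U): β-rule — branch into F (Z <-> (V <-> V))  //  T ~U.
          branch 1.1.1 (add F (Z <-> (V <-> V))):
            F (Z <-> (V <-> V)): β-rule — branch into T Z, F (V <-> V)  //  F Z, T (V <-> V).
              branch 1.1.1.1 (add T Z, F (V <-> V)):
                F (V <-> V): β-rule — branch into T V, F V  //  F V, T V.
                  branch 1.1.1.1.1 (add T V, F V):
                    × closes — contains both V and ~V.
                  branch 1.1.1.1.2 (add F V, T V):
                    × closes — contains both V and ~V.
              branch 1.1.1.2 (add F Z, T (V <-> V)):
                T (V <-> V): β-rule — branch into T V, T V  //  F V, F V.
                  branch 1.1.1.2.1 (add T V, T V):
                    × closes — contains both V and ~V.
                  branch 1.1.1.2.2 (add F V, F V):
                    ○ open, literals {U=true, V=false, Z=false}.
          branch 1.1.2 (add T ~U):
            × closes — contains both U and ~U.
      branch 1.2 (add T (~Y | W)):
        T ((Z <-> (V <-> V)) -> ~U): β-rule — branch into F (Z <-> (V <-> V))  //  T ~U.
          branch 1.2.1 (add F (Z <-> (V <-> V))):
            T (~Y | W): β-rule — branch into T ~Y  //  T W.
              branch 1.2.1.1 (add T ~Y):
                F (Z <-> (V <-> V)): β-rule — branch into T Z, F (V <-> V)  //  F Z, T (V <-> V).
                  branch 1.2.1.1.1 (add T Z, F (V <-> V)):
                    F (V <-> V): β-rule — branch into T V, F V  //  F V, T V.
                      branch 1.2.1.1.1.1 (add T V, F V):
                        × closes — contains both V and ~V.
                      branch 1.2.1.1.1.2 (add F V, T V):
                        × closes — contains both V and ~V.
                  branch 1.2.1.1.2 (add F Z, T (V <-> V)):
                    T (V <-> V): β-rule — branch into T V, T V  //  F V, F V.
                      branch 1.2.1.1.2.1 (add T V, T V):
                        ○ open, literals {U=true, V=true, Y=false, Z=false}.
                      branch 1.2.1.1.2.2 (add F V, F V):
                        ○ open, literals {U=true, V=false, Y=false, Z=false}.
              branch 1.2.1.2 (add T W):
                F (Z <-> (V <-> V)): β-rule — branch into T Z, F (V <-> V)  //  F Z, T (V <-> V).
                  branch 1.2.1.2.1 (add T Z, F (V <-> V)):
                    F (V <-> V): β-rule — branch into T V, F V  //  F V, T V.
                      branch 1.2.1.2.1.1 (add T V, F V):
                        × closes — contains both V and ~V.
                      branch 1.2.1.2.1.2 (add F V, T V):
                        × closes — contains both V and ~V.
                  branch 1.2.1.2.2 (add F Z, T (V <-> V)):
                    T (V <-> V): β-rule — branch into T V, T V  //  F V, F V.
                      branch 1.2.1.2.2.1 (add T V, T V):
                        ○ open, literals {U=true, V=true, W=true, Z=false}.
                      branch 1.2.1.2.2.2 (add F V, F V):
                        ○ open, literals {U=true, V=false, W=true, Z=false}.
          branch 1.2.2 (add T ~U):
            × closes — contains both U and ~U.
  branch 2 (add F ((Z <-> (V <-> V)) -> ~U), F U):
    F ((Z <-> (V <-> V)) -> ~U): α-rule — add T (Z <-> (V <-> V)), F ~U.
    × closes — contains both U and ~U.
10 branches closed, 5 open.
Each open branch fixes some atoms; the unmentioned ones are free. Counting distinct full assignments: branch {U=true, V=false, Z=false} (X, Y, W) contributes 8 new; branch {U=true, V=true, Y=false, Z=false} (X, W) contributes 4 new; branch {U=true, V=false, Y=false, Z=false} (X, W) contributes 0 new; branch {U=true, V=true, W=true, Z=false} (X, Y) contributes 2 new; branch {U=true, V=false, W=true, Z=false} (X, Y) contributes 0 new. Total: 14.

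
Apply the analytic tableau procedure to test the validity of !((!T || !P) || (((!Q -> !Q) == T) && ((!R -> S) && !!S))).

Not valid

Assume the negation and expand:
Initial set: {!!((!T || !P) || (((!Q -> !Q) == T) && ((!R -> S) && !!S)))}.
!!((!T || !P) || (((!Q -> !Q) == T) && ((!R -> S) && !!S))): β-rule — branch into (!T || !P)  //  (((!Q -> !Q) == T) && ((!R -> S) && !!S)).
  branch 1 (add (!T || !P)):
    (!T || !P): β-rule — branch into !T  //  !P.
      branch 1.1 (add !T):
        ○ open, literals {T=0}.
      branch 1.2 (add !P):
        ○ open, literals {P=0}.
  branch 2 (add (((!Q -> !Q) == T) && ((!R -> S) && !!S))):
    (((!Q -> !Q) == T) && ((!R -> S) && !!S)): α-rule — add ((!Q -> !Q) == T), ((!R -> S) && !!S).
    ((!R -> S) && !!S): α-rule — add (!R -> S), !!S.
    !!S: drop double negation, giving S.
    ((!Q -> !Q) == T): β-rule — branch into (!Q -> !Q), T  //  !(!Q -> !Q), !T.
      branch 2.1 (add (!Q -> !Q), T):
        (!R -> S): β-rule — branch into !!R  //  S.
          branch 2.1.1 (add !!R):
            (!Q -> !Q): β-rule — branch into !!Q  //  !Q.
              branch 2.1.1.1 (add !!Q):
                ○ open, literals {Q=1, R=1, S=1, T=1}.
              branch 2.1.1.2 (add !Q):
                ○ open, literals {Q=0, R=1, S=1, T=1}.
          branch 2.1.2 (add S):
            (!Q -> !Q): β-rule — branch into !!Q  //  !Q.
              branch 2.1.2.1 (add !!Q):
                ○ open, literals {Q=1, S=1, T=1}.
              branch 2.1.2.2 (add !Q):
                ○ open, literals {Q=0, S=1, T=1}.
      branch 2.2 (add !(!Q -> !Q), !T):
        !(!Q -> !Q): α-rule — add !Q, !!Q.
        × closes — contains both Q and !Q.
1 branch closed, 6 open.
An open branch gives a countermodel: T=0 (unmentioned atoms arbitrary); under it the original formula is false.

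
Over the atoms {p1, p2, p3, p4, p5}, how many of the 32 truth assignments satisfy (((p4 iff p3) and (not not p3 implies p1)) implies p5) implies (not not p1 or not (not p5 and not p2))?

Initial set: {((((p4 iff p3) and (not not p3 implies p1)) implies p5) implies (not not p1 or not (not p5 and not p2)))}.
((((p4 iff p3) and (not not p3 implies p1)) implies p5) implies (not not p1 or not (not p5 and not p2))): β-rule — branch into not (((p4 iff p3) and (not not p3 implies p1)) implies p5)  //  (not not p1 or not (not p5 and not p2)).
  branch 1 (add not (((p4 iff p3) and (not not p3 implies p1)) implies p5)):
    not (((p4 iff p3) and (not not p3 implies p1)) implies p5): α-rule — add ((p4 iff p3) and (not not p3 implies p1)), not p5.
    ((p4 iff p3) and (not not p3 implies p1)): α-rule — add (p4 iff p3), (not not p3 implies p1).
    (p4 iff p3): β-rule — branch into p4, p3  //  not p4, not p3.
      branch 1.1 (add p4, p3):
        (not not p3 implies p1): β-rule — branch into not not not p3  //  p1.
          branch 1.1.1 (add not not not p3):
            not not not p3: drop double negation, giving not p3.
            × closes — contains both p3 and not p3.
          branch 1.1.2 (add p1):
            ○ open, literals {p1=true, p3=true, p4=true, p5=false}.
      branch 1.2 (add not p4, not p3):
        (not not p3 implies p1): β-rule — branch into not not not p3  //  p1.
          branch 1.2.1 (add not not not p3):
            not not not p3: drop double negation, giving not p3.
            ○ open, literals {p3=false, p4=false, p5=false}.
          branch 1.2.2 (add p1):
            ○ open, literals {p1=true, p3=false, p4=false, p5=false}.
  branch 2 (add (not not p1 or not (not p5 and not p2))):
    (not not p1 or not (not p5 and not p2)): β-rule — branch into not not p1  //  not (not p5 and not p2).
      branch 2.1 (add not not p1):
        not not p1: drop double negation, giving p1.
        ○ open, literals {p1=true}.
      branch 2.2 (add not (not p5 and not p2)):
        not (not p5 and not p2): β-rule — branch into not not p5  //  not not p2.
          branch 2.2.1 (add not not p5):
            ○ open, literals {p5=true}.
          branch 2.2.2 (add not not p2):
            ○ open, literals {p2=true}.
1 branch closed, 6 open.
Each open branch fixes some atoms; the unmentioned ones are free. Counting distinct full assignments: branch {p1=true, p3=true, p4=true, p5=false} (p2) contributes 2 new; branch {p3=false, p4=false, p5=false} (p1, p2) contributes 4 new; branch {p1=true, p3=false, p4=false, p5=false} (p2) contributes 0 new; branch {p1=true} (p2, p3, p4, p5) contributes 12 new; branch {p5=true} (p1, p2, p3, p4) contributes 8 new; branch {p2=true} (p1, p3, p4, p5) contributes 3 new. Total: 29.

29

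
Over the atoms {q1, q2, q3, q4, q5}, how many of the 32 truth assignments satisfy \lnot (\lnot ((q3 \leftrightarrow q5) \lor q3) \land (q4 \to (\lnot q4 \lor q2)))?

Initial set: {T \lnot (\lnot ((q3 \leftrightarrow q5) \lor q3) \land (q4 \to (\lnot q4 \lor q2)))}.
T \lnot (\lnot ((q3 \leftrightarrow q5) \lor q3) \land (q4 \to (\lnot q4 \lor q2))): β-rule — branch into F \lnot ((q3 \leftrightarrow q5) \lor q3)  //  F (q4 \to (\lnot q4 \lor q2)).
  branch 1 (add F \lnot ((q3 \leftrightarrow q5) \lor q3)):
    F \lnot ((q3 \leftrightarrow q5) \lor q3): β-rule — branch into T (q3 \leftrightarrow q5)  //  T q3.
      branch 1.1 (add T (q3 \leftrightarrow q5)):
        T (q3 \leftrightarrow q5): β-rule — branch into T q3, T q5  //  F q3, F q5.
          branch 1.1.1 (add T q3, T q5):
            ○ open, literals {q3=1, q5=1}.
          branch 1.1.2 (add F q3, F q5):
            ○ open, literals {q3=0, q5=0}.
      branch 1.2 (add T q3):
        ○ open, literals {q3=1}.
  branch 2 (add F (q4 \to (\lnot q4 \lor q2))):
    F (q4 \to (\lnot q4 \lor q2)): α-rule — add T q4, F (\lnot q4 \lor q2).
    F (\lnot q4 \lor q2): α-rule — add F \lnot q4, F q2.
    ○ open, literals {q2=0, q4=1}.
0 branches closed, 4 open.
Each open branch fixes some atoms; the unmentioned ones are free. Counting distinct full assignments: branch {q3=1, q5=1} (q1, q2, q4) contributes 8 new; branch {q3=0, q5=0} (q1, q2, q4) contributes 8 new; branch {q3=1} (q1, q2, q4, q5) contributes 8 new; branch {q2=0, q4=1} (q1, q3, q5) contributes 2 new. Total: 26.

26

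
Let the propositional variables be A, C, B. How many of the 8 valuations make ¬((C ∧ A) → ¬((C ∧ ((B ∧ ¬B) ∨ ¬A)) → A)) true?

Initial set: {T ¬((C ∧ A) → ¬((C ∧ ((B ∧ ¬B) ∨ ¬A)) → A))}.
T ¬((C ∧ A) → ¬((C ∧ ((B ∧ ¬B) ∨ ¬A)) → A)): α-rule — add T (C ∧ A), F ¬((C ∧ ((B ∧ ¬B) ∨ ¬A)) → A).
T (C ∧ A): α-rule — add T C, T A.
F ¬((C ∧ ((B ∧ ¬B) ∨ ¬A)) → A): β-rule — branch into F (C ∧ ((B ∧ ¬B) ∨ ¬A))  //  T A.
  branch 1 (add F (C ∧ ((B ∧ ¬B) ∨ ¬A))):
    F (C ∧ ((B ∧ ¬B) ∨ ¬A)): β-rule — branch into F C  //  F ((B ∧ ¬B) ∨ ¬A).
      branch 1.1 (add F C):
        × closes — contains both C and ¬C.
      branch 1.2 (add F ((B ∧ ¬B) ∨ ¬A)):
        F ((B ∧ ¬B) ∨ ¬A): α-rule — add F (B ∧ ¬B), F ¬A.
        F (B ∧ ¬B): β-rule — branch into F B  //  F ¬B.
          branch 1.2.1 (add F B):
            ○ open, literals {A=1, B=0, C=1}.
          branch 1.2.2 (add F ¬B):
            ○ open, literals {A=1, B=1, C=1}.
  branch 2 (add T A):
    ○ open, literals {A=1, C=1}.
1 branch closed, 3 open.
Each open branch fixes some atoms; the unmentioned ones are free. Counting distinct full assignments: branch {A=1, B=0, C=1} (none free) contributes 1 new; branch {A=1, B=1, C=1} (none free) contributes 1 new; branch {A=1, C=1} (B) contributes 0 new. Total: 2.

2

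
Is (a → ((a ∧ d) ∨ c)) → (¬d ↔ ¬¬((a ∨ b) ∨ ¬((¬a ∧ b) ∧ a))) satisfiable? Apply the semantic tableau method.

Initial set: {((a → ((a ∧ d) ∨ c)) → (¬d ↔ ¬¬((a ∨ b) ∨ ¬((¬a ∧ b) ∧ a))))}.
((a → ((a ∧ d) ∨ c)) → (¬d ↔ ¬¬((a ∨ b) ∨ ¬((¬a ∧ b) ∧ a)))): β-rule — branch into ¬(a → ((a ∧ d) ∨ c))  //  (¬d ↔ ¬¬((a ∨ b) ∨ ¬((¬a ∧ b) ∧ a))).
  branch 1 (add ¬(a → ((a ∧ d) ∨ c))):
    ¬(a → ((a ∧ d) ∨ c)): α-rule — add a, ¬((a ∧ d) ∨ c).
    ¬((a ∧ d) ∨ c): α-rule — add ¬(a ∧ d), ¬c.
    ¬(a ∧ d): β-rule — branch into ¬a  //  ¬d.
      branch 1.1 (add ¬a):
        × closes — contains both a and ¬a.
      branch 1.2 (add ¬d):
        ○ open, literals {a=true, c=false, d=false}.
  branch 2 (add (¬d ↔ ¬¬((a ∨ b) ∨ ¬((¬a ∧ b) ∧ a)))):
    (¬d ↔ ¬¬((a ∨ b) ∨ ¬((¬a ∧ b) ∧ a))): β-rule — branch into ¬d, ¬¬((a ∨ b) ∨ ¬((¬a ∧ b) ∧ a))  //  ¬¬d, ¬¬¬((a ∨ b) ∨ ¬((¬a ∧ b) ∧ a)).
      branch 2.1 (add ¬d, ¬¬((a ∨ b) ∨ ¬((¬a ∧ b) ∧ a))):
        ¬¬((a ∨ b) ∨ ¬((¬a ∧ b) ∧ a)): drop double negation, giving ((a ∨ b) ∨ ¬((¬a ∧ b) ∧ a)).
        ((a ∨ b) ∨ ¬((¬a ∧ b) ∧ a)): β-rule — branch into (a ∨ b)  //  ¬((¬a ∧ b) ∧ a).
          branch 2.1.1 (add (a ∨ b)):
            (a ∨ b): β-rule — branch into a  //  b.
              branch 2.1.1.1 (add a):
                ○ open, literals {a=true, d=false}.
              branch 2.1.1.2 (add b):
                ○ open, literals {b=true, d=false}.
          branch 2.1.2 (add ¬((¬a ∧ b) ∧ a)):
            ¬((¬a ∧ b) ∧ a): β-rule — branch into ¬(¬a ∧ b)  //  ¬a.
              branch 2.1.2.1 (add ¬(¬a ∧ b)):
                ¬(¬a ∧ b): β-rule — branch into ¬¬a  //  ¬b.
                  branch 2.1.2.1.1 (add ¬¬a):
                    ○ open, literals {a=true, d=false}.
                  branch 2.1.2.1.2 (add ¬b):
                    ○ open, literals {b=false, d=false}.
              branch 2.1.2.2 (add ¬a):
                ○ open, literals {a=false, d=false}.
      branch 2.2 (add ¬¬d, ¬¬¬((a ∨ b) ∨ ¬((¬a ∧ b) ∧ a))):
        ¬¬¬((a ∨ b) ∨ ¬((¬a ∧ b) ∧ a)): drop double negation, giving ¬((a ∨ b) ∨ ¬((¬a ∧ b) ∧ a)).
        ¬((a ∨ b) ∨ ¬((¬a ∧ b) ∧ a)): α-rule — add ¬(a ∨ b), ¬¬((¬a ∧ b) ∧ a).
        ¬(a ∨ b): α-rule — add ¬a, ¬b.
        ¬¬((¬a ∧ b) ∧ a): α-rule — add (¬a ∧ b), a.
        × closes — contains both a and ¬a.
2 branches closed, 6 open.
An open branch gives a satisfying assignment: a=true, c=false, d=false.

Satisfiable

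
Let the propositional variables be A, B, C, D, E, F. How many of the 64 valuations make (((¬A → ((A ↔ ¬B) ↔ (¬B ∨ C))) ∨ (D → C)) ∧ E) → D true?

Initial set: {((((¬A → ((A ↔ ¬B) ↔ (¬B ∨ C))) ∨ (D → C)) ∧ E) → D)}.
((((¬A → ((A ↔ ¬B) ↔ (¬B ∨ C))) ∨ (D → C)) ∧ E) → D): β-rule — branch into ¬(((¬A → ((A ↔ ¬B) ↔ (¬B ∨ C))) ∨ (D → C)) ∧ E)  //  D.
  branch 1 (add ¬(((¬A → ((A ↔ ¬B) ↔ (¬B ∨ C))) ∨ (D → C)) ∧ E)):
    ¬(((¬A → ((A ↔ ¬B) ↔ (¬B ∨ C))) ∨ (D → C)) ∧ E): β-rule — branch into ¬((¬A → ((A ↔ ¬B) ↔ (¬B ∨ C))) ∨ (D → C))  //  ¬E.
      branch 1.1 (add ¬((¬A → ((A ↔ ¬B) ↔ (¬B ∨ C))) ∨ (D → C))):
        ¬((¬A → ((A ↔ ¬B) ↔ (¬B ∨ C))) ∨ (D → C)): α-rule — add ¬(¬A → ((A ↔ ¬B) ↔ (¬B ∨ C))), ¬(D → C).
        ¬(¬A → ((A ↔ ¬B) ↔ (¬B ∨ C))): α-rule — add ¬A, ¬((A ↔ ¬B) ↔ (¬B ∨ C)).
        ¬(D → C): α-rule — add D, ¬C.
        ¬((A ↔ ¬B) ↔ (¬B ∨ C)): β-rule — branch into (A ↔ ¬B), ¬(¬B ∨ C)  //  ¬(A ↔ ¬B), (¬B ∨ C).
          branch 1.1.1 (add (A ↔ ¬B), ¬(¬B ∨ C)):
            ¬(¬B ∨ C): α-rule — add ¬¬B, ¬C.
            (A ↔ ¬B): β-rule — branch into A, ¬B  //  ¬A, ¬¬B.
              branch 1.1.1.1 (add A, ¬B):
                × closes — contains both A and ¬A.
              branch 1.1.1.2 (add ¬A, ¬¬B):
                ○ open, literals {A=false, B=true, C=false, D=true}.
          branch 1.1.2 (add ¬(A ↔ ¬B), (¬B ∨ C)):
            ¬(A ↔ ¬B): β-rule — branch into A, ¬¬B  //  ¬A, ¬B.
              branch 1.1.2.1 (add A, ¬¬B):
                × closes — contains both A and ¬A.
              branch 1.1.2.2 (add ¬A, ¬B):
                (¬B ∨ C): β-rule — branch into ¬B  //  C.
                  branch 1.1.2.2.1 (add ¬B):
                    ○ open, literals {A=false, B=false, C=false, D=true}.
                  branch 1.1.2.2.2 (add C):
                    × closes — contains both C and ¬C.
      branch 1.2 (add ¬E):
        ○ open, literals {E=false}.
  branch 2 (add D):
    ○ open, literals {D=true}.
3 branches closed, 4 open.
Each open branch fixes some atoms; the unmentioned ones are free. Counting distinct full assignments: branch {A=false, B=true, C=false, D=true} (E, F) contributes 4 new; branch {A=false, B=false, C=false, D=true} (E, F) contributes 4 new; branch {E=false} (A, B, C, D, F) contributes 28 new; branch {D=true} (A, B, C, E, F) contributes 12 new. Total: 48.

48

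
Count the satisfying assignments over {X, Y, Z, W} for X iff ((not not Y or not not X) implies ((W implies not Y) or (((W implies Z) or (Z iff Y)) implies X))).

Initial set: {(X iff ((not not Y or not not X) implies ((W implies not Y) or (((W implies Z) or (Z iff Y)) implies X))))}.
(X iff ((not not Y or not not X) implies ((W implies not Y) or (((W implies Z) or (Z iff Y)) implies X)))): β-rule — branch into X, ((not not Y or not not X) implies ((W implies not Y) or (((W implies Z) or (Z iff Y)) implies X)))  //  not X, not ((not not Y or not not X) implies ((W implies not Y) or (((W implies Z) or (Z iff Y)) implies X))).
  branch 1 (add X, ((not not Y or not not X) implies ((W implies not Y) or (((W implies Z) or (Z iff Y)) implies X)))):
    ((not not Y or not not X) implies ((W implies not Y) or (((W implies Z) or (Z iff Y)) implies X))): β-rule — branch into not (not not Y or not not X)  //  ((W implies not Y) or (((W implies Z) or (Z iff Y)) implies X)).
      branch 1.1 (add not (not not Y or not not X)):
        not (not not Y or not not X): α-rule — add not not not Y, not not not X.
        not not not Y: drop double negation, giving not Y.
        not not not X: drop double negation, giving not X.
        × closes — contains both X and not X.
      branch 1.2 (add ((W implies not Y) or (((W implies Z) or (Z iff Y)) implies X))):
        ((W implies not Y) or (((W implies Z) or (Z iff Y)) implies X)): β-rule — branch into (W implies not Y)  //  (((W implies Z) or (Z iff Y)) implies X).
          branch 1.2.1 (add (W implies not Y)):
            (W implies not Y): β-rule — branch into not W  //  not Y.
              branch 1.2.1.1 (add not W):
                ○ open, literals {W=F, X=T}.
              branch 1.2.1.2 (add not Y):
                ○ open, literals {X=T, Y=F}.
          branch 1.2.2 (add (((W implies Z) or (Z iff Y)) implies X)):
            (((W implies Z) or (Z iff Y)) implies X): β-rule — branch into not ((W implies Z) or (Z iff Y))  //  X.
              branch 1.2.2.1 (add not ((W implies Z) or (Z iff Y))):
                not ((W implies Z) or (Z iff Y)): α-rule — add not (W implies Z), not (Z iff Y).
                not (W implies Z): α-rule — add W, not Z.
                not (Z iff Y): β-rule — branch into Z, not Y  //  not Z, Y.
                  branch 1.2.2.1.1 (add Z, not Y):
                    × closes — contains both Z and not Z.
                  branch 1.2.2.1.2 (add not Z, Y):
                    ○ open, literals {W=T, X=T, Y=T, Z=F}.
              branch 1.2.2.2 (add X):
                ○ open, literals {X=T}.
  branch 2 (add not X, not ((not not Y or not not X) implies ((W implies not Y) or (((W implies Z) or (Z iff Y)) implies X)))):
    not ((not not Y or not not X) implies ((W implies not Y) or (((W implies Z) or (Z iff Y)) implies X))): α-rule — add (not not Y or not not X), not ((W implies not Y) or (((W implies Z) or (Z iff Y)) implies X)).
    not ((W implies not Y) or (((W implies Z) or (Z iff Y)) implies X)): α-rule — add not (W implies not Y), not (((W implies Z) or (Z iff Y)) implies X).
    not (W implies not Y): α-rule — add W, not not Y.
    not (((W implies Z) or (Z iff Y)) implies X): α-rule — add ((W implies Z) or (Z iff Y)), not X.
    (not not Y or not not X): β-rule — branch into not not Y  //  not not X.
      branch 2.1 (add not not Y):
        not not Y: drop double negation, giving Y.
        ((W implies Z) or (Z iff Y)): β-rule — branch into (W implies Z)  //  (Z iff Y).
          branch 2.1.1 (add (W implies Z)):
            (W implies Z): β-rule — branch into not W  //  Z.
              branch 2.1.1.1 (add not W):
                × closes — contains both W and not W.
              branch 2.1.1.2 (add Z):
                ○ open, literals {W=T, X=F, Y=T, Z=T}.
          branch 2.1.2 (add (Z iff Y)):
            (Z iff Y): β-rule — branch into Z, Y  //  not Z, not Y.
              branch 2.1.2.1 (add Z, Y):
                ○ open, literals {W=T, X=F, Y=T, Z=T}.
              branch 2.1.2.2 (add not Z, not Y):
                × closes — contains both Y and not Y.
      branch 2.2 (add not not X):
        not not X: drop double negation, giving X.
        × closes — contains both X and not X.
5 branches closed, 6 open.
Each open branch fixes some atoms; the unmentioned ones are free. Counting distinct full assignments: branch {W=F, X=T} (Y, Z) contributes 4 new; branch {X=T, Y=F} (Z, W) contributes 2 new; branch {W=T, X=T, Y=T, Z=F} (none free) contributes 1 new; branch {X=T} (Y, Z, W) contributes 1 new; branch {W=T, X=F, Y=T, Z=T} (none free) contributes 1 new; branch {W=T, X=F, Y=T, Z=T} (none free) contributes 0 new. Total: 9.

9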